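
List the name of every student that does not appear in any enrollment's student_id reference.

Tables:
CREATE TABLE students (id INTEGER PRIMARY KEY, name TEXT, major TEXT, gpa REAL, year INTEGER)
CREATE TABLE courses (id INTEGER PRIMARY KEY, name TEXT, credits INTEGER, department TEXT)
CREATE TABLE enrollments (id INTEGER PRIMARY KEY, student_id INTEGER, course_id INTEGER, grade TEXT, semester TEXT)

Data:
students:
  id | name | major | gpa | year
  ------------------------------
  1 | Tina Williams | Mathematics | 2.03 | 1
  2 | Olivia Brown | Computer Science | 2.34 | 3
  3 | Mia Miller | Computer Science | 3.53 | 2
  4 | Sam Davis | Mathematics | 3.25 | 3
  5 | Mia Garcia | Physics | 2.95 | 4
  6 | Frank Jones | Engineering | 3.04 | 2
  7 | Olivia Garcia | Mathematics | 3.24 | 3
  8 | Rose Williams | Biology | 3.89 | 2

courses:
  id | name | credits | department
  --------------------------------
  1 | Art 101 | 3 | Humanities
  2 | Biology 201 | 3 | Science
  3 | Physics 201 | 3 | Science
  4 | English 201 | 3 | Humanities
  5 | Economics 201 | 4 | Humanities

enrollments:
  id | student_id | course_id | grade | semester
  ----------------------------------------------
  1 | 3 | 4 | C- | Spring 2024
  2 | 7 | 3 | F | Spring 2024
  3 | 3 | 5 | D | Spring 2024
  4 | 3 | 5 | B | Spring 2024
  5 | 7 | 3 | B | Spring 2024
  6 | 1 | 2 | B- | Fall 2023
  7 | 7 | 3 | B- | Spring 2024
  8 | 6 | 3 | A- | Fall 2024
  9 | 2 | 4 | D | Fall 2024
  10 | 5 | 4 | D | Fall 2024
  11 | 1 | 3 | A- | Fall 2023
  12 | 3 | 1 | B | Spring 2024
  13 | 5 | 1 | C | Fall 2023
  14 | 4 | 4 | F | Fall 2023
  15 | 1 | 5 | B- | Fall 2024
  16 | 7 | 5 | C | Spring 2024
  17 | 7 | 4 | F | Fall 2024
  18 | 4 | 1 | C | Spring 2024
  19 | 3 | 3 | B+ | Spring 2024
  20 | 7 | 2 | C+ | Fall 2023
SELECT p.name FROM students p LEFT JOIN enrollments c ON c.student_id = p.id WHERE c.id IS NULL

Execution result:
Rose Williams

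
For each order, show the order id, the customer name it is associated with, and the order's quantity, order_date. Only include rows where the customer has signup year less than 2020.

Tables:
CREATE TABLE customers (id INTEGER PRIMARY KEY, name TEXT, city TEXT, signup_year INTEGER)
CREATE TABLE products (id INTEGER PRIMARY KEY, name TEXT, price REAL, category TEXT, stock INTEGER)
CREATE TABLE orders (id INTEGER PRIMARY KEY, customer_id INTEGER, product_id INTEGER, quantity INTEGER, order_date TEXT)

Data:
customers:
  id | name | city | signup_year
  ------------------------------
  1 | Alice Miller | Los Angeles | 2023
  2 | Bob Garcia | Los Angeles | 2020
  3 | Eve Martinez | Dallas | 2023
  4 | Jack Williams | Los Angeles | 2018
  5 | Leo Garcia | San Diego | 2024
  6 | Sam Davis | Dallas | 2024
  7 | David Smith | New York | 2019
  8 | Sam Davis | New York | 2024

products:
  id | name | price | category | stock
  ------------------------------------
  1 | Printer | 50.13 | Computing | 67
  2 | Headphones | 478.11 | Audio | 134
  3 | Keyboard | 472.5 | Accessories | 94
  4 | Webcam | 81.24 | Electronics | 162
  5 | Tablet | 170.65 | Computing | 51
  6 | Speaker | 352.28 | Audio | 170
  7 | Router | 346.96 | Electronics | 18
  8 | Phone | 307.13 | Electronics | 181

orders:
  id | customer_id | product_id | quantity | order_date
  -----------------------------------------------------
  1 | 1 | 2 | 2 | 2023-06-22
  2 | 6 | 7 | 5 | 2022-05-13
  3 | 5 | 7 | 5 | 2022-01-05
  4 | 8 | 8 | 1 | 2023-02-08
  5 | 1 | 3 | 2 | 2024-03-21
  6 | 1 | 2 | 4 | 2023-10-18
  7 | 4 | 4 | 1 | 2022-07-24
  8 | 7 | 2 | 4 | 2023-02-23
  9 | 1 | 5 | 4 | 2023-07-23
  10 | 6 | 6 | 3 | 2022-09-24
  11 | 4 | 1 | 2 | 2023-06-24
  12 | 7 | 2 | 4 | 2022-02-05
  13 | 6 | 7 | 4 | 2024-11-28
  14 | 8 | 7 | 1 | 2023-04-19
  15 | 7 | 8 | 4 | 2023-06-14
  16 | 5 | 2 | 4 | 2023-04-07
SELECT c.id, p.name AS customer, c.quantity, c.order_date FROM orders c JOIN customers p ON c.customer_id = p.id WHERE p.signup_year < 2020

Execution result:
id | customer | quantity | order_date
7 | Jack Williams | 1 | 2022-07-24
8 | David Smith | 4 | 2023-02-23
11 | Jack Williams | 2 | 2023-06-24
12 | David Smith | 4 | 2022-02-05
15 | David Smith | 4 | 2023-06-14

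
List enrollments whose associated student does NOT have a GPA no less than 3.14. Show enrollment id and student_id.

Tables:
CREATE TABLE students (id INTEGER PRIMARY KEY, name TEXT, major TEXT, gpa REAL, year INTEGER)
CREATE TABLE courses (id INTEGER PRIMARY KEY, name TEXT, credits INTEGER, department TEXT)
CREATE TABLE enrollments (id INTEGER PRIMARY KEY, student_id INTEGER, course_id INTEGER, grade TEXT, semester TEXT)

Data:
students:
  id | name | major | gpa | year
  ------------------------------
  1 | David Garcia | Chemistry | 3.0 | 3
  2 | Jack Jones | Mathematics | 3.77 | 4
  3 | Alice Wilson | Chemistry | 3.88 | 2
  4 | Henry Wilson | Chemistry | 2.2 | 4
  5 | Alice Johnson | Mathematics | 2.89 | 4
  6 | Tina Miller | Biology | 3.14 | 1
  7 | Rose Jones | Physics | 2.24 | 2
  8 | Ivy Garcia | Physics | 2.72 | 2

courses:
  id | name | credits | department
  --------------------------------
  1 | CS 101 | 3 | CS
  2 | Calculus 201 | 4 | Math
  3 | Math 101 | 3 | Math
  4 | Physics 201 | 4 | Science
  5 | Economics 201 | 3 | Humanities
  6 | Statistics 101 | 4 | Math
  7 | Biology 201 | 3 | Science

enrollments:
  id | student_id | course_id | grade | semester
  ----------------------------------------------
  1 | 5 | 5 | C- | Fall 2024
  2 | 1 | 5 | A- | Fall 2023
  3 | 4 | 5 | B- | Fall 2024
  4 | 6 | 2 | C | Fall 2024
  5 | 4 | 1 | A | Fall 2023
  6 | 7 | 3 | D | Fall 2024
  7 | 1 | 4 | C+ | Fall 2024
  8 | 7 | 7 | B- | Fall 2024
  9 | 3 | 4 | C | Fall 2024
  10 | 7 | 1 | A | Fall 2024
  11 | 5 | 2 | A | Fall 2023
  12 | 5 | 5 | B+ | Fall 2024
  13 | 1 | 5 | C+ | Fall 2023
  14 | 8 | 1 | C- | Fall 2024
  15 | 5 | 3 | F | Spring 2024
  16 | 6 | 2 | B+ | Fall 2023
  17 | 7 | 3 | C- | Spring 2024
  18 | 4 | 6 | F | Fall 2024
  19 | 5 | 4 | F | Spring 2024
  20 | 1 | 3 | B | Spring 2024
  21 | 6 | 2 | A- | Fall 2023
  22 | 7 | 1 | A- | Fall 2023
SELECT id, student_id FROM enrollments WHERE student_id NOT IN (SELECT id FROM students WHERE gpa >= 3.14)

Execution result:
id | student_id
1 | 5
2 | 1
3 | 4
5 | 4
6 | 7
7 | 1
8 | 7
10 | 7
11 | 5
12 | 5
13 | 1
14 | 8
15 | 5
17 | 7
18 | 4
19 | 5
20 | 1
22 | 7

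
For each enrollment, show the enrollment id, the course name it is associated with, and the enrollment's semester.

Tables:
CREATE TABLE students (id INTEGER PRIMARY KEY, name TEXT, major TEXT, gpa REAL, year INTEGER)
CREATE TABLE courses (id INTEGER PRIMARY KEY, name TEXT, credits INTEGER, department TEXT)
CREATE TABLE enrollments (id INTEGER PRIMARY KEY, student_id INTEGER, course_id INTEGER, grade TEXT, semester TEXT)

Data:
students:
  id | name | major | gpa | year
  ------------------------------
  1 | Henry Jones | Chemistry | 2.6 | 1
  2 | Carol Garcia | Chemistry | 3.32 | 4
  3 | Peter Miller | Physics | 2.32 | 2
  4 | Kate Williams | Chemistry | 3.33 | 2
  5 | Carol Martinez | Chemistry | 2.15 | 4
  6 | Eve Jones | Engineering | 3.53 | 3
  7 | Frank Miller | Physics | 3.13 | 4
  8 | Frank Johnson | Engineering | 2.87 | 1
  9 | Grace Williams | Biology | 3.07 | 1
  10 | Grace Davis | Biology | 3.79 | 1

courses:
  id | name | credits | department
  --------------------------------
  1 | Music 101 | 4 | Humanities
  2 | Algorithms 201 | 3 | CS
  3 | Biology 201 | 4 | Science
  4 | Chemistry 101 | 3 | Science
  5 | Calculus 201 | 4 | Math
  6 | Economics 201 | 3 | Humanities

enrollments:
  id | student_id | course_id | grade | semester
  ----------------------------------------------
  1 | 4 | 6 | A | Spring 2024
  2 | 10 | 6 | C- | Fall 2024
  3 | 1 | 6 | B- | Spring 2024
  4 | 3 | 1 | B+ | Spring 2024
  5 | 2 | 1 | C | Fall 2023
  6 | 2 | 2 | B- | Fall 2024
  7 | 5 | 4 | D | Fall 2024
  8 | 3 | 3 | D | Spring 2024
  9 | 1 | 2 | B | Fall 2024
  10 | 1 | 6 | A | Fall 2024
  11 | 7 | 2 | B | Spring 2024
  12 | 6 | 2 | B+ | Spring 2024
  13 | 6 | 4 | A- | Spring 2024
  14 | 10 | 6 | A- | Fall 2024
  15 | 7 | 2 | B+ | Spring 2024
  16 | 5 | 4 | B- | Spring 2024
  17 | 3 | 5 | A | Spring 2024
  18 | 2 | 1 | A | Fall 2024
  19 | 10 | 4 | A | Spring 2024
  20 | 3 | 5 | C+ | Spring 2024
SELECT c.id, p.name AS course, c.semester FROM enrollments c JOIN courses p ON c.course_id = p.id

Execution result:
id | course | semester
1 | Economics 201 | Spring 2024
2 | Economics 201 | Fall 2024
3 | Economics 201 | Spring 2024
4 | Music 101 | Spring 2024
5 | Music 101 | Fall 2023
6 | Algorithms 201 | Fall 2024
7 | Chemistry 101 | Fall 2024
8 | Biology 201 | Spring 2024
9 | Algorithms 201 | Fall 2024
10 | Economics 201 | Fall 2024
11 | Algorithms 201 | Spring 2024
12 | Algorithms 201 | Spring 2024
13 | Chemistry 101 | Spring 2024
14 | Economics 201 | Fall 2024
15 | Algorithms 201 | Spring 2024
16 | Chemistry 101 | Spring 2024
17 | Calculus 201 | Spring 2024
18 | Music 101 | Fall 2024
19 | Chemistry 101 | Spring 2024
20 | Calculus 201 | Spring 2024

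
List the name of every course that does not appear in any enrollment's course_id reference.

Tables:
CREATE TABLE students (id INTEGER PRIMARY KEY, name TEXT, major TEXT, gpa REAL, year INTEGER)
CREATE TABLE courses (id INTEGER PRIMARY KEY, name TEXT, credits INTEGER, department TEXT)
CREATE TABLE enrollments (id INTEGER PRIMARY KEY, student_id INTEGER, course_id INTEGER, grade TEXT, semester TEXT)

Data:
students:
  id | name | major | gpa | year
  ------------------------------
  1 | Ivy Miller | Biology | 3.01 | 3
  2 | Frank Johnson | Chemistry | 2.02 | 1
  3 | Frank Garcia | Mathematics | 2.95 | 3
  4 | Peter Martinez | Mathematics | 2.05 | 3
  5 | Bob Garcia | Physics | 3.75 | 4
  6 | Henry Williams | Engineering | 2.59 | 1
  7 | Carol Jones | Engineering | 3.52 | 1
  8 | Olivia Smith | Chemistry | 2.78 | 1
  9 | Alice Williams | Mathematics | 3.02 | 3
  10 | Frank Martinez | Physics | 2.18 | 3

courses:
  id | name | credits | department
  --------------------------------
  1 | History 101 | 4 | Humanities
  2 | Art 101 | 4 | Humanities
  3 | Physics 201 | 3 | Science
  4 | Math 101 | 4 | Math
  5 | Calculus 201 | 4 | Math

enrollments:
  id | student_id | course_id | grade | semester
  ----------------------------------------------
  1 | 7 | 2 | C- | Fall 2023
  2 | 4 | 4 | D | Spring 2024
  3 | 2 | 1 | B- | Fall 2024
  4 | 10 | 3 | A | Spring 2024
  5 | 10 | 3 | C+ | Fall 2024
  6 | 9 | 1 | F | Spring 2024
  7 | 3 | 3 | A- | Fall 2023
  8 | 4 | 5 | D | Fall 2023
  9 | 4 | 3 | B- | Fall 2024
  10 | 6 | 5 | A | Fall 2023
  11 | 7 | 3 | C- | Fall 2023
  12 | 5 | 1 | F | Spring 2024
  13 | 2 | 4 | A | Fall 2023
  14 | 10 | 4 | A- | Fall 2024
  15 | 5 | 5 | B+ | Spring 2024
SELECT p.name FROM courses p LEFT JOIN enrollments c ON c.course_id = p.id WHERE c.id IS NULL

Execution result:
(no rows)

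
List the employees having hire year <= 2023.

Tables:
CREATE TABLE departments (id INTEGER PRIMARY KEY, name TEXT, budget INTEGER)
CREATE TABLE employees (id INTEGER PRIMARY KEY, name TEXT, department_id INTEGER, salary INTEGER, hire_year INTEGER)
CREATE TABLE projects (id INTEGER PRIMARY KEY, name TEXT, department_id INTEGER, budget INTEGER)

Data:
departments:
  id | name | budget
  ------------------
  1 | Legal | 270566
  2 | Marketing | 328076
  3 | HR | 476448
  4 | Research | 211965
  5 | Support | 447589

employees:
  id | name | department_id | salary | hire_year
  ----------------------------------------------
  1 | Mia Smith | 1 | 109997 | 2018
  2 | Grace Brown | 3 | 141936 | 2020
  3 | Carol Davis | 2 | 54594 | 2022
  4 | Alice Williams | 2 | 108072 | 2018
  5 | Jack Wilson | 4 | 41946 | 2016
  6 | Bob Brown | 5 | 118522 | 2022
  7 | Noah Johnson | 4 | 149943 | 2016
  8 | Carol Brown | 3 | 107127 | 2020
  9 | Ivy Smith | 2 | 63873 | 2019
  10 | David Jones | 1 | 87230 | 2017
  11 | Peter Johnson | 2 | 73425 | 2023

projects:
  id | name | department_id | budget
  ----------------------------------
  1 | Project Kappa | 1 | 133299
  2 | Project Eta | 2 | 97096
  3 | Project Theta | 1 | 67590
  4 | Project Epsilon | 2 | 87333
SELECT name, hire_year FROM employees WHERE hire_year <= 2023

Execution result:
name | hire_year
Mia Smith | 2018
Grace Brown | 2020
Carol Davis | 2022
Alice Williams | 2018
Jack Wilson | 2016
Bob Brown | 2022
Noah Johnson | 2016
Carol Brown | 2020
Ivy Smith | 2019
David Jones | 2017
Peter Johnson | 2023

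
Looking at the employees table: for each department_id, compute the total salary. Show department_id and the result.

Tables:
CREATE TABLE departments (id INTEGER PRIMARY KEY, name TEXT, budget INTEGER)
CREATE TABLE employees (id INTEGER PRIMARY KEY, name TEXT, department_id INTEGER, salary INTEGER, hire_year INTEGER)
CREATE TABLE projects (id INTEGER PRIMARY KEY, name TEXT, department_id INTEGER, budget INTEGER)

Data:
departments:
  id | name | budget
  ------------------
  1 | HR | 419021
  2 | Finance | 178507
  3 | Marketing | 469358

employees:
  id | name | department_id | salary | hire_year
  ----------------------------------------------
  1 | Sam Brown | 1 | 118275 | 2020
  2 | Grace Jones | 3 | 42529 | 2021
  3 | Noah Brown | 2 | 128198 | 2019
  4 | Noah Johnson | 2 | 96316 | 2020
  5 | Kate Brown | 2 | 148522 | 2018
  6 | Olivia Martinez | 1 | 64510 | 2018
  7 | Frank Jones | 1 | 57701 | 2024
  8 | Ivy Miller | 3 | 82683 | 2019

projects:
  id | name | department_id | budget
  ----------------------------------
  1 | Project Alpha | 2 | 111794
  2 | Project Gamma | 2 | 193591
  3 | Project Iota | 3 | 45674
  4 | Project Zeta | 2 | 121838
SELECT department_id, SUM(salary) AS sum_salary FROM employees GROUP BY department_id

Execution result:
department_id | sum_salary
1 | 240486
2 | 373036
3 | 125212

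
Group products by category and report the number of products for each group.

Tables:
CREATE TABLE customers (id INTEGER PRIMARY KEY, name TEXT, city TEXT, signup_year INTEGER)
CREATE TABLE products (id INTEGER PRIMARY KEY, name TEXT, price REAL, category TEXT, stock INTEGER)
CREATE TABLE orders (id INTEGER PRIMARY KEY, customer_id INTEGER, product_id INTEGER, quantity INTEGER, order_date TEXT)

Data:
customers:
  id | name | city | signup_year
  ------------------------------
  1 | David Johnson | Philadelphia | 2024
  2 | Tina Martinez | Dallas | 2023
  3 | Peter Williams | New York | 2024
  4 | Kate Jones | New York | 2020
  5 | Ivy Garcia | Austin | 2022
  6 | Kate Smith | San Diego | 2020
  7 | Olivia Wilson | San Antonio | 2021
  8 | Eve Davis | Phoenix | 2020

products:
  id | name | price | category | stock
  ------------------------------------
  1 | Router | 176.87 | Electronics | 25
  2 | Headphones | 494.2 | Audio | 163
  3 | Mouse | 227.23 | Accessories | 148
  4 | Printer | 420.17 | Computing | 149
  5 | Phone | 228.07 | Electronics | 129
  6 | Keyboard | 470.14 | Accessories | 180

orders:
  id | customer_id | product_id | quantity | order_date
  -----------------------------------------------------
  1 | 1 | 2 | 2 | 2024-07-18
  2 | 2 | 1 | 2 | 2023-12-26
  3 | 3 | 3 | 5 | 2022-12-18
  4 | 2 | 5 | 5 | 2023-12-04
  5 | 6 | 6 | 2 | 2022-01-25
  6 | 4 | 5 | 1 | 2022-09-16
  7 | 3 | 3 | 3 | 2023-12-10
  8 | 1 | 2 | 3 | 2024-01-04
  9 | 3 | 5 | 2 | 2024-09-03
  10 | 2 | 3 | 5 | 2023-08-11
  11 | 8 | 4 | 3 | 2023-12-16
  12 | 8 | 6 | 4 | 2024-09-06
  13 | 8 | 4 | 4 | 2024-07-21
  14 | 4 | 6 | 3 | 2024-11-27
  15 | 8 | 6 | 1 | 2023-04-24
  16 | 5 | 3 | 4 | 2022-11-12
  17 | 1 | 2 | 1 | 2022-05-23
SELECT category, COUNT(*) AS n FROM products GROUP BY category

Execution result:
category | n
Accessories | 2
Audio | 1
Computing | 1
Electronics | 2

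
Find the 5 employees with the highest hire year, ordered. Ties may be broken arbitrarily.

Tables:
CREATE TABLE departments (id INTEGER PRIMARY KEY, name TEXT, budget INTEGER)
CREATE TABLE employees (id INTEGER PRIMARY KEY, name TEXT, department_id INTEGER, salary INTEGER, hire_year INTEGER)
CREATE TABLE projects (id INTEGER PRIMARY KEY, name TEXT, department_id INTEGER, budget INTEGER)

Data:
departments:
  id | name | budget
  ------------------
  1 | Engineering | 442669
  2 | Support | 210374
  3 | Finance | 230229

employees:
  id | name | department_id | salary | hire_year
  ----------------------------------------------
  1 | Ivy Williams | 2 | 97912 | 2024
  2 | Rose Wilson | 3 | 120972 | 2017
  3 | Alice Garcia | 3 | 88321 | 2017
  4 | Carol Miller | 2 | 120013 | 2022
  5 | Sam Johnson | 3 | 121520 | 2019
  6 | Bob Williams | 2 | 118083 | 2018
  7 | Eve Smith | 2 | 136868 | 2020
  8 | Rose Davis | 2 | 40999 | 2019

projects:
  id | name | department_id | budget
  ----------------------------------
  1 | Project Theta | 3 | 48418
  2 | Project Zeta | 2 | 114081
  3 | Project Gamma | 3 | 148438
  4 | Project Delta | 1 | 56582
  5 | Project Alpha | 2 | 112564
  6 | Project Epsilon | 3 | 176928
SELECT name, hire_year FROM employees ORDER BY hire_year DESC LIMIT 5

Execution result:
name | hire_year
Ivy Williams | 2024
Carol Miller | 2022
Eve Smith | 2020
Sam Johnson | 2019
Rose Davis | 2019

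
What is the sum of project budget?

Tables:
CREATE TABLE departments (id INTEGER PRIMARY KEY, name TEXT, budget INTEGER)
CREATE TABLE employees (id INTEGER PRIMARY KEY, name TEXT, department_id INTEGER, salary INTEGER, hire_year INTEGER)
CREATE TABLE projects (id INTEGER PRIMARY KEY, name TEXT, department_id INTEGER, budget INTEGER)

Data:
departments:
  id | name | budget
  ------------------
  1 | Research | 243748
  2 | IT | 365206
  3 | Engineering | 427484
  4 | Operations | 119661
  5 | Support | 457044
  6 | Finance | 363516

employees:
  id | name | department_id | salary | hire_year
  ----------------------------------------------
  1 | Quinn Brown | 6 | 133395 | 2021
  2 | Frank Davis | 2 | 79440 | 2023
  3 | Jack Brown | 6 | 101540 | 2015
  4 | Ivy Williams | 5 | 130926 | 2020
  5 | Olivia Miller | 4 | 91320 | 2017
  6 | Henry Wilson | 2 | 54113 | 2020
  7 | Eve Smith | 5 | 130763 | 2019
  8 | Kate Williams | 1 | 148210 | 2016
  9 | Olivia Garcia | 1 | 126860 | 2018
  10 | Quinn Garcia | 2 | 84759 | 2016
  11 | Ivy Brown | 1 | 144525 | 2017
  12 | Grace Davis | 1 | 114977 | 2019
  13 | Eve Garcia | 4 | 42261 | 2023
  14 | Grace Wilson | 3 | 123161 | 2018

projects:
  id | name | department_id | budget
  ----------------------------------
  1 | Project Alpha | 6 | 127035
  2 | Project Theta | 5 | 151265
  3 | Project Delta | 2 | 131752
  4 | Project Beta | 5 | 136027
SELECT SUM(budget) FROM projects

Execution result:
546079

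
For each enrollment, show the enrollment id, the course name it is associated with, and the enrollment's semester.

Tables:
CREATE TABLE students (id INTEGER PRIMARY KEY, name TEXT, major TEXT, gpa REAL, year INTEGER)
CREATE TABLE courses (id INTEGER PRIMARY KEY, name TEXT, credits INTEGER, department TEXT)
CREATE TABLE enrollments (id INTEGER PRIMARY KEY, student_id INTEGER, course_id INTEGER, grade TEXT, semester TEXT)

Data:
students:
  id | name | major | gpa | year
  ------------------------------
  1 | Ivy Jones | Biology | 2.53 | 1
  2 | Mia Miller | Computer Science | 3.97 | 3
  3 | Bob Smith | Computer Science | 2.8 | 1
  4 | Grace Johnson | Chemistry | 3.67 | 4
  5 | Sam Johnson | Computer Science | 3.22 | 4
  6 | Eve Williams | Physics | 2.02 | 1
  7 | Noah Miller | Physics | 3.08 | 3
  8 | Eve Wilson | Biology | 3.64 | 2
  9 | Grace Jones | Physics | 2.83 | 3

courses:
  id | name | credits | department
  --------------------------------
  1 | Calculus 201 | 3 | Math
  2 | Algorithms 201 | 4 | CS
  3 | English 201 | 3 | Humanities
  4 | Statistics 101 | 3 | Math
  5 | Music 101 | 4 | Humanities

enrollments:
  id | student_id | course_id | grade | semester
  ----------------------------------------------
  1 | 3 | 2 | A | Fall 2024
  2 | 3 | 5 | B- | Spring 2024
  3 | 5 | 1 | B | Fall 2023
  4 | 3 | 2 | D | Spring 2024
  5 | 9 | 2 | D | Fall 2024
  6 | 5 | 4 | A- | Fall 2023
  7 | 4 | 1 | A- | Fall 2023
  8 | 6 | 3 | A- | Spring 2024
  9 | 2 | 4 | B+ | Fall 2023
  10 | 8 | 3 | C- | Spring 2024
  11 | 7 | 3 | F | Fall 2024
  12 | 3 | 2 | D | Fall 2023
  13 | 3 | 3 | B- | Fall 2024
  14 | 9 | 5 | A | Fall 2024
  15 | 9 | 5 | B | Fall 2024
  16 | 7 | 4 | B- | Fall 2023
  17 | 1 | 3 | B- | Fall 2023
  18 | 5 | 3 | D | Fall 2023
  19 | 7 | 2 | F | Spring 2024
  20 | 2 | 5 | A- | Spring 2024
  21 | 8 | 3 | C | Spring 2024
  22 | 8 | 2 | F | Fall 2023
SELECT c.id, p.name AS course, c.semester FROM enrollments c JOIN courses p ON c.course_id = p.id

Execution result:
id | course | semester
1 | Algorithms 201 | Fall 2024
2 | Music 101 | Spring 2024
3 | Calculus 201 | Fall 2023
4 | Algorithms 201 | Spring 2024
5 | Algorithms 201 | Fall 2024
6 | Statistics 101 | Fall 2023
7 | Calculus 201 | Fall 2023
8 | English 201 | Spring 2024
9 | Statistics 101 | Fall 2023
10 | English 201 | Spring 2024
11 | English 201 | Fall 2024
12 | Algorithms 201 | Fall 2023
13 | English 201 | Fall 2024
14 | Music 101 | Fall 2024
15 | Music 101 | Fall 2024
16 | Statistics 101 | Fall 2023
17 | English 201 | Fall 2023
18 | English 201 | Fall 2023
19 | Algorithms 201 | Spring 2024
20 | Music 101 | Spring 2024
21 | English 201 | Spring 2024
22 | Algorithms 201 | Fall 2023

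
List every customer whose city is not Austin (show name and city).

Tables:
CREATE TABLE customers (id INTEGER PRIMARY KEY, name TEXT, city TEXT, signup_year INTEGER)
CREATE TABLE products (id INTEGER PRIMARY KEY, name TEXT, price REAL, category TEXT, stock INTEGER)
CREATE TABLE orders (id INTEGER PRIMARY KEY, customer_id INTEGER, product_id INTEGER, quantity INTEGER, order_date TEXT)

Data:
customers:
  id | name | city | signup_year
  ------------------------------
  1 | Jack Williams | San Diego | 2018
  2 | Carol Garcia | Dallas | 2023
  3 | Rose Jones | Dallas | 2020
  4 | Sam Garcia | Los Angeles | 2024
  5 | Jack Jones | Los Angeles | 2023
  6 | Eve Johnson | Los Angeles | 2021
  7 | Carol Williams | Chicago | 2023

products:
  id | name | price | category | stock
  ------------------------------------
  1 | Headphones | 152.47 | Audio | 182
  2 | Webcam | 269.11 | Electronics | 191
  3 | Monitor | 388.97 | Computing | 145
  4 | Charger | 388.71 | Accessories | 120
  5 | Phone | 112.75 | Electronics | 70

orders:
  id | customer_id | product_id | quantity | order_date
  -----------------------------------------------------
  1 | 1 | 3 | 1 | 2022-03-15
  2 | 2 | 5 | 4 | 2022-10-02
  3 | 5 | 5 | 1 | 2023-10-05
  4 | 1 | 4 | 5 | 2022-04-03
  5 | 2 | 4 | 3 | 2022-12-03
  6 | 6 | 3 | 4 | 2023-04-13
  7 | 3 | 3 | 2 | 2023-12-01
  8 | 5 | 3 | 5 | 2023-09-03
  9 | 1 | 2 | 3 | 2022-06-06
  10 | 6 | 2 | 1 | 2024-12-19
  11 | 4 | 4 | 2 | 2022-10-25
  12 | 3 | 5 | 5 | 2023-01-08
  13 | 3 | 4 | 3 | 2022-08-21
SELECT name, city FROM customers WHERE city <> 'Austin'

Execution result:
name | city
Jack Williams | San Diego
Carol Garcia | Dallas
Rose Jones | Dallas
Sam Garcia | Los Angeles
Jack Jones | Los Angeles
Eve Johnson | Los Angeles
Carol Williams | Chicago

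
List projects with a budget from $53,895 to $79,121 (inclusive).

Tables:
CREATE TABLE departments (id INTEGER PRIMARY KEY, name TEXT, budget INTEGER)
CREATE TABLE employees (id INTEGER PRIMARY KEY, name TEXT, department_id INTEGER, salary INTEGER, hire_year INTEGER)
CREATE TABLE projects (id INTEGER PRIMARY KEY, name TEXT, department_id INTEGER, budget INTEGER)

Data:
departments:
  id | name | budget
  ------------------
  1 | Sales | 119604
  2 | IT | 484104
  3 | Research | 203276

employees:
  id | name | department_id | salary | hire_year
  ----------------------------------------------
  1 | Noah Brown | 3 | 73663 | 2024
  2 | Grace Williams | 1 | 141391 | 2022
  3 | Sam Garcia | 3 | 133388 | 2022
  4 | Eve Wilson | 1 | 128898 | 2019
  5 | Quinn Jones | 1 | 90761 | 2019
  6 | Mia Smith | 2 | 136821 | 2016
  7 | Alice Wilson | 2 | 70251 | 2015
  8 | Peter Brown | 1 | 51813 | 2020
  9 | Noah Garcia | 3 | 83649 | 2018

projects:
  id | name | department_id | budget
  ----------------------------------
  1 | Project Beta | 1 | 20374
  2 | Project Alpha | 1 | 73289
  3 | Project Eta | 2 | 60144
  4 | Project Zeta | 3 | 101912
SELECT name, budget FROM projects WHERE budget BETWEEN 53895 AND 79121

Execution result:
name | budget
Project Alpha | 73289
Project Eta | 60144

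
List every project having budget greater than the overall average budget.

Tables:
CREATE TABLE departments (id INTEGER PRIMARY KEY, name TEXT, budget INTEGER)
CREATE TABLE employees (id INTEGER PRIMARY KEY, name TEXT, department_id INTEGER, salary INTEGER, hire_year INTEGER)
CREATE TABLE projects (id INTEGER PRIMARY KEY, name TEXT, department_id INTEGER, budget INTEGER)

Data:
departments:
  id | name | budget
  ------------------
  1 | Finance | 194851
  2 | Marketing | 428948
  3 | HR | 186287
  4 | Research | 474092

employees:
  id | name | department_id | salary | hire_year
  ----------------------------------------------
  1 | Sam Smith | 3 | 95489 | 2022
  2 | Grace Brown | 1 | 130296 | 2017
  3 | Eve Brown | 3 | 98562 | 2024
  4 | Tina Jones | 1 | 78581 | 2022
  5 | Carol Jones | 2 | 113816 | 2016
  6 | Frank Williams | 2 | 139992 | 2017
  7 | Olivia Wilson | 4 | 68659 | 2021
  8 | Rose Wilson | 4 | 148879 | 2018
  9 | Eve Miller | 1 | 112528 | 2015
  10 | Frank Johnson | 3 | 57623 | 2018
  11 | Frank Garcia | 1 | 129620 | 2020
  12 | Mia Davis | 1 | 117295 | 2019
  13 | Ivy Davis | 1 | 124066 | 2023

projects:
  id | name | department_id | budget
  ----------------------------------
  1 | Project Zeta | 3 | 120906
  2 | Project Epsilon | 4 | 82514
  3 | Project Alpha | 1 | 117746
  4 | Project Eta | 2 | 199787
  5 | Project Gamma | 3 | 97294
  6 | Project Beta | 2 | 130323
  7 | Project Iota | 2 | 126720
SELECT name, budget FROM projects WHERE budget > (SELECT AVG(budget) FROM projects)

Execution result:
name | budget
Project Eta | 199787
Project Beta | 130323
Project Iota | 126720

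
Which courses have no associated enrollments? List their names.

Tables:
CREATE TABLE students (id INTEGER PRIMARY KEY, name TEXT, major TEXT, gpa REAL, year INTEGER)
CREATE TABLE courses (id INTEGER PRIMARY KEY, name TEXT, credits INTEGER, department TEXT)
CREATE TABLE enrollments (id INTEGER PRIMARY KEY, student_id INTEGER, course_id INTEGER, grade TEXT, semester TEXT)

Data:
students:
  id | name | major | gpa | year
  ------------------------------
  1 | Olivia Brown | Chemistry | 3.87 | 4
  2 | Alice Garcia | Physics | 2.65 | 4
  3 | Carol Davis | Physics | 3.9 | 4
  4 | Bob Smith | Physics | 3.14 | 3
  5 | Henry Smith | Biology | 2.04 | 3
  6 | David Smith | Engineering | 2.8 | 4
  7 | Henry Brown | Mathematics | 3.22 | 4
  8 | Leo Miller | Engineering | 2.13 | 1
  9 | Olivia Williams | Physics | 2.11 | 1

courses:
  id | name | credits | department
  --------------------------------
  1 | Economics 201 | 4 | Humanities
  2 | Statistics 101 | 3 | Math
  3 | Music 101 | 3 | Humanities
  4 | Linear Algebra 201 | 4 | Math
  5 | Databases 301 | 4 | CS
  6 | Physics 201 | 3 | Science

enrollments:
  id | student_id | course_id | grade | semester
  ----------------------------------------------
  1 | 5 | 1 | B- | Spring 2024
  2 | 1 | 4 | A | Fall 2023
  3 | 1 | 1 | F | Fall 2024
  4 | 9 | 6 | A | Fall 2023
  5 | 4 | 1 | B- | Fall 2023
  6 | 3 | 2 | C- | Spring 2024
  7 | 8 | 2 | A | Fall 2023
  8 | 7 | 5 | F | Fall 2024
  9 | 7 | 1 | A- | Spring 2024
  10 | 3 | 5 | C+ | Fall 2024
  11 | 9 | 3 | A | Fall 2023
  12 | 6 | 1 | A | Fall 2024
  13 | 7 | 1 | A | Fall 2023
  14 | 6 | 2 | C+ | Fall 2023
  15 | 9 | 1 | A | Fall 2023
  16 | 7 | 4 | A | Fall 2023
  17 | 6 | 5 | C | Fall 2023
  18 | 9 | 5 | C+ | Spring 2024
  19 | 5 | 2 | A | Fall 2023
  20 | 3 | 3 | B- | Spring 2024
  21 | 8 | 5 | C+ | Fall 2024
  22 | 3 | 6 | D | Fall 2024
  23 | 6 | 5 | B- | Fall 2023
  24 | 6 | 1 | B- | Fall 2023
SELECT p.name FROM courses p LEFT JOIN enrollments c ON c.course_id = p.id WHERE c.id IS NULL

Execution result:
(no rows)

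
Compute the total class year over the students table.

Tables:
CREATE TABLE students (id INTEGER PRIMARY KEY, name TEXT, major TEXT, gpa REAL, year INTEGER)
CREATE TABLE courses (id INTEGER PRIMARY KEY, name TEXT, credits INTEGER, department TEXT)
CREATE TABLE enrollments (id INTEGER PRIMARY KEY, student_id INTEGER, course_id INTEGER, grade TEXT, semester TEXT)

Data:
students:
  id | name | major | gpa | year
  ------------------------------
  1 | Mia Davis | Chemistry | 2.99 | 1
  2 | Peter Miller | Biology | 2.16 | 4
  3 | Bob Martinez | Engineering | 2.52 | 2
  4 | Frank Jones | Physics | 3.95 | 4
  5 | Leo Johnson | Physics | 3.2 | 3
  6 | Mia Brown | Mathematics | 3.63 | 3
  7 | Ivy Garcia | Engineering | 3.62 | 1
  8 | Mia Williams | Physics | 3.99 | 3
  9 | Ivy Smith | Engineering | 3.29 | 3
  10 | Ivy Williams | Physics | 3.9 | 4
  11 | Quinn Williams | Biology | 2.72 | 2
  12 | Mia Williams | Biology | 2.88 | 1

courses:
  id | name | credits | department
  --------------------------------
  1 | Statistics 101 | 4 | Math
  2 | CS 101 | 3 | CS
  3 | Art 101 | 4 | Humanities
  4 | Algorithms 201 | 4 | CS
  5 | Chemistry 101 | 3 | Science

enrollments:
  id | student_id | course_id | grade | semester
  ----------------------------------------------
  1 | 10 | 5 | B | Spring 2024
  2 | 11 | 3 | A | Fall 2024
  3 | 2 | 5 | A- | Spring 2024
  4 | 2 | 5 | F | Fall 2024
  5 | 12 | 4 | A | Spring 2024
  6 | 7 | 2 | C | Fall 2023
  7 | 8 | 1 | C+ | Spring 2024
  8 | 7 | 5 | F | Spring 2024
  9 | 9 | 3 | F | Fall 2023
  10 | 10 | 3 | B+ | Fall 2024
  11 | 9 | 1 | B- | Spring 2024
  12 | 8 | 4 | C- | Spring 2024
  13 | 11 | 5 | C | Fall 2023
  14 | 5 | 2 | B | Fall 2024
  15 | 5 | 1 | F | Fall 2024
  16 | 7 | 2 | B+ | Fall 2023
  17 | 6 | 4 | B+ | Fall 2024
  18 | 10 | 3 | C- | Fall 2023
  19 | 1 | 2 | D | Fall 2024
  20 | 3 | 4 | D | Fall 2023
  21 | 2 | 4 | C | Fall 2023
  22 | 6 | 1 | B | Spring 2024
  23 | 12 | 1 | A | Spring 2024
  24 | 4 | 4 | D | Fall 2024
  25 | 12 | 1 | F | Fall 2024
SELECT SUM(year) FROM students

Execution result:
31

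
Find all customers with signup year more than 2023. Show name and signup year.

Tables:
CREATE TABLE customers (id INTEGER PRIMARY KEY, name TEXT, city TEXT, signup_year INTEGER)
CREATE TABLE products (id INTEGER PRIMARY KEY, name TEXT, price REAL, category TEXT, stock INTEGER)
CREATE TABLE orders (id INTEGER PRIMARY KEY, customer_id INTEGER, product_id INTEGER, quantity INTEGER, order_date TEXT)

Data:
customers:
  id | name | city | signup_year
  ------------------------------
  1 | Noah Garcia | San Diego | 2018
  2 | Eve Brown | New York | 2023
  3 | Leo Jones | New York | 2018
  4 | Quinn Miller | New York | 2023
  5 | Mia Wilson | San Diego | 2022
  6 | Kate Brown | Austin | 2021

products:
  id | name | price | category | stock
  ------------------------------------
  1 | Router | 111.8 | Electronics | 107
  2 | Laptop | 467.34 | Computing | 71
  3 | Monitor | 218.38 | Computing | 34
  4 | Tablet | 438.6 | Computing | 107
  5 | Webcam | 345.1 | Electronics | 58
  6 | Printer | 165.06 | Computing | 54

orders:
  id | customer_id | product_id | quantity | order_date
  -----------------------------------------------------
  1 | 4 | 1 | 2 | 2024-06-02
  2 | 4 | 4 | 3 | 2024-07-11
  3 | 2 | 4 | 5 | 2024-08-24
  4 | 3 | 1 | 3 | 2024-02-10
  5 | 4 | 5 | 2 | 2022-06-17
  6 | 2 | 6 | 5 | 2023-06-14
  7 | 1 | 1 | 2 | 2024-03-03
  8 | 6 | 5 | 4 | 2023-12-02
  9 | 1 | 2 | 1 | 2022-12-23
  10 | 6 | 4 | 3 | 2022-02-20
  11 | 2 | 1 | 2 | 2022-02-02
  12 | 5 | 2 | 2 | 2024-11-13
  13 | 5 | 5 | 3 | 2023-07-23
SELECT name, signup_year FROM customers WHERE signup_year > 2023

Execution result:
(no rows)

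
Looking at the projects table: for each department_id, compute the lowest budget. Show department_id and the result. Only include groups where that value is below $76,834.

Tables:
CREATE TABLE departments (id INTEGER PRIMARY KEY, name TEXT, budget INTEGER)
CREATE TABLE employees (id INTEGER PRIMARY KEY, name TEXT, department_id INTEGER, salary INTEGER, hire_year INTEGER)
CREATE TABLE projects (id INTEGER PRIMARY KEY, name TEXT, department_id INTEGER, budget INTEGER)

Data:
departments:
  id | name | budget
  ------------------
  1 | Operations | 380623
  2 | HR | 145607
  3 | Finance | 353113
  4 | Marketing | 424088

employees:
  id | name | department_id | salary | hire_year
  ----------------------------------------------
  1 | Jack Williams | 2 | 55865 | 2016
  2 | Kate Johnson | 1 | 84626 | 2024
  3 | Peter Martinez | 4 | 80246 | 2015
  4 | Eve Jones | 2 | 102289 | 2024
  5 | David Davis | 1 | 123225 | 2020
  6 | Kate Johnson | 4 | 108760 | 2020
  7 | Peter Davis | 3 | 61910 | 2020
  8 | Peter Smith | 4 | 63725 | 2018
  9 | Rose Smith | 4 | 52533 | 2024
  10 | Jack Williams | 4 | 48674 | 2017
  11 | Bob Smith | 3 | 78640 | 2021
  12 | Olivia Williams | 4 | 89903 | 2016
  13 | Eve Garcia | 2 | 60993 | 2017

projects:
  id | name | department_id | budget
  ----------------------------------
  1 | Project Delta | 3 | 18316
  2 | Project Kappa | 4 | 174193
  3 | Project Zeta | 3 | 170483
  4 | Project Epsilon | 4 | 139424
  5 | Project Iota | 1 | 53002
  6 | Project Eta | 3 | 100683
SELECT department_id, MIN(budget) AS min_budget FROM projects GROUP BY department_id HAVING MIN(budget) < 76834

Execution result:
department_id | min_budget
1 | 53002
3 | 18316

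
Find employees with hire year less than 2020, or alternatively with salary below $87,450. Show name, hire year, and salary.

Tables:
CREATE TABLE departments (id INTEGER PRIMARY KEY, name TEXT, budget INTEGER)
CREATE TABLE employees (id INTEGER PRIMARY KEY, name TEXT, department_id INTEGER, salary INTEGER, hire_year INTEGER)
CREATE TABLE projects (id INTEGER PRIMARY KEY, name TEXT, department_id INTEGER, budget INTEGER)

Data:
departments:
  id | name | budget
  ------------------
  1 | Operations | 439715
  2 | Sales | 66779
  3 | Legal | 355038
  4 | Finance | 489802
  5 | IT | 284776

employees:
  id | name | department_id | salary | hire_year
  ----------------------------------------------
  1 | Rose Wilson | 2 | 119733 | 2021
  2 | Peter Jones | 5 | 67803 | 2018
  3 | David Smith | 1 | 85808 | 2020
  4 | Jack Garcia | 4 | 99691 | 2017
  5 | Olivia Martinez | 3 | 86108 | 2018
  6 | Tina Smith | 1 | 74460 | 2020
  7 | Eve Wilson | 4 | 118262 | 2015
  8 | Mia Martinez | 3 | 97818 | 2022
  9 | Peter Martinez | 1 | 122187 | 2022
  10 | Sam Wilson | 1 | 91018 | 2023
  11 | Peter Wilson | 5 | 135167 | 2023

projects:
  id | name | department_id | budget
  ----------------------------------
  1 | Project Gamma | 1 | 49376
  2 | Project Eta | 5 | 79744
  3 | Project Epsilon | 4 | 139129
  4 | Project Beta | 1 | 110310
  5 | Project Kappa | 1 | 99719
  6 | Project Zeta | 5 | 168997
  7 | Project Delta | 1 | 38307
SELECT name, hire_year, salary FROM employees WHERE hire_year < 2020 OR salary < 87450

Execution result:
name | hire_year | salary
Peter Jones | 2018 | 67803
David Smith | 2020 | 85808
Jack Garcia | 2017 | 99691
Olivia Martinez | 2018 | 86108
Tina Smith | 2020 | 74460
Eve Wilson | 2015 | 118262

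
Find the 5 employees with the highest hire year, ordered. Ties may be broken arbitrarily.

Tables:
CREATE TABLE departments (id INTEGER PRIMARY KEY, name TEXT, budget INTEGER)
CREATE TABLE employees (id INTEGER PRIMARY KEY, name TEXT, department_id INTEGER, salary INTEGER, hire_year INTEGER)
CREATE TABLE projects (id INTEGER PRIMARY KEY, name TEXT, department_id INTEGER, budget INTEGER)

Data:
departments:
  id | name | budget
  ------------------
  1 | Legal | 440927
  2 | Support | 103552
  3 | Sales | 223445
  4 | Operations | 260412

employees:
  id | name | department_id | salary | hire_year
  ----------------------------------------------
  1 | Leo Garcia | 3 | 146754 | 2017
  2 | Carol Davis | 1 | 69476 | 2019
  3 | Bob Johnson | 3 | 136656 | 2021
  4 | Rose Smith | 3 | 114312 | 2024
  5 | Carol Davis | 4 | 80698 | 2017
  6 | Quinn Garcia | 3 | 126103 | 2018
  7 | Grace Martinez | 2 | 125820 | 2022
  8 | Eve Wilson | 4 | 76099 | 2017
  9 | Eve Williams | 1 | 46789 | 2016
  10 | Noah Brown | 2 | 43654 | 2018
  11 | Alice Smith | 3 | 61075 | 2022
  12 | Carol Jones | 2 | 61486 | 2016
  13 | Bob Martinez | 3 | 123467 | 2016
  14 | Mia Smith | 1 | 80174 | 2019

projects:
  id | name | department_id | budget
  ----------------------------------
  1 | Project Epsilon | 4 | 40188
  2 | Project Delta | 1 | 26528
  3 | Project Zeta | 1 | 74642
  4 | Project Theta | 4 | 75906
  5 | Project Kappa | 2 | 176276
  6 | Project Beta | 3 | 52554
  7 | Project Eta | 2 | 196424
SELECT name, hire_year FROM employees ORDER BY hire_year DESC LIMIT 5

Execution result:
name | hire_year
Rose Smith | 2024
Grace Martinez | 2022
Alice Smith | 2022
Bob Johnson | 2021
Carol Davis | 2019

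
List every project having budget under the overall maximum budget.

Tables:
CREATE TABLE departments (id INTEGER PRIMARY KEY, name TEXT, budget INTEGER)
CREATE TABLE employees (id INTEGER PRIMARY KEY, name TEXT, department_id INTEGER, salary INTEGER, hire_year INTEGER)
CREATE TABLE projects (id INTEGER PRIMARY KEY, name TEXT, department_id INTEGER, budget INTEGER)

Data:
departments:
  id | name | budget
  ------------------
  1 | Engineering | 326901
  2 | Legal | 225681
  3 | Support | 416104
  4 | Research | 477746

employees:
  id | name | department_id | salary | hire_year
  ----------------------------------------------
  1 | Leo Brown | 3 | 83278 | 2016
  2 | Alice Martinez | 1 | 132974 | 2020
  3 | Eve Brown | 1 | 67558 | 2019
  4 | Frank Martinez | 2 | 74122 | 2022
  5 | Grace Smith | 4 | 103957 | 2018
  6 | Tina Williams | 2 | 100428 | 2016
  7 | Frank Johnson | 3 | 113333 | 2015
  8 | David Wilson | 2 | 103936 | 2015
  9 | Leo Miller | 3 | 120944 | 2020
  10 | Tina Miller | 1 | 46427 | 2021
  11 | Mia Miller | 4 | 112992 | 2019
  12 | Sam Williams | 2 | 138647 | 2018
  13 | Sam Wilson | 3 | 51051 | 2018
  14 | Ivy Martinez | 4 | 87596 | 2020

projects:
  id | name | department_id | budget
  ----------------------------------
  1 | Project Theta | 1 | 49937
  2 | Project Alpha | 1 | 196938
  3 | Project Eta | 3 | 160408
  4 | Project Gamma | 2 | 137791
SELECT name, budget FROM projects WHERE budget < (SELECT MAX(budget) FROM projects)

Execution result:
name | budget
Project Theta | 49937
Project Eta | 160408
Project Gamma | 137791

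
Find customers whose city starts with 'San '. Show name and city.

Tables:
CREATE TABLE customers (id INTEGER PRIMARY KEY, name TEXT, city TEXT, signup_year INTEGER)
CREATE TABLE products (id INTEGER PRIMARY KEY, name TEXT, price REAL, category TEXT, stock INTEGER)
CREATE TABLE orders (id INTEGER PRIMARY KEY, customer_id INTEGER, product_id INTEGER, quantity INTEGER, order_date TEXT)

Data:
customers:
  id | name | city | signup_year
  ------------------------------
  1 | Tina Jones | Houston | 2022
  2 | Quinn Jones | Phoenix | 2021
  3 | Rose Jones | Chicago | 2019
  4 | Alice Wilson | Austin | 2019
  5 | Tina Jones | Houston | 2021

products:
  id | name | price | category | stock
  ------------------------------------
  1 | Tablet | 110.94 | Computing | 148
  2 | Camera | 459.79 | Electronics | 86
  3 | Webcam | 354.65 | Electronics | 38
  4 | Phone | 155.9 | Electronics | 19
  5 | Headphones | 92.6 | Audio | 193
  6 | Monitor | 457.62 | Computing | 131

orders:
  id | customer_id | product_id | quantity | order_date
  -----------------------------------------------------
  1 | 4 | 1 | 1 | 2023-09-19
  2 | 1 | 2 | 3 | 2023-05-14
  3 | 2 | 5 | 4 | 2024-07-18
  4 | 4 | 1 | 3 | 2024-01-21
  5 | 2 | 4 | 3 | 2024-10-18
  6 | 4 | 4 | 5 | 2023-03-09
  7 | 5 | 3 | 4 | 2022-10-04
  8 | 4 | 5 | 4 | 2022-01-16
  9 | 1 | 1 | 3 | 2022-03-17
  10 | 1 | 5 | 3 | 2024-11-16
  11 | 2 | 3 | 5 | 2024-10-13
SELECT name, city FROM customers WHERE city LIKE 'San %'

Execution result:
(no rows)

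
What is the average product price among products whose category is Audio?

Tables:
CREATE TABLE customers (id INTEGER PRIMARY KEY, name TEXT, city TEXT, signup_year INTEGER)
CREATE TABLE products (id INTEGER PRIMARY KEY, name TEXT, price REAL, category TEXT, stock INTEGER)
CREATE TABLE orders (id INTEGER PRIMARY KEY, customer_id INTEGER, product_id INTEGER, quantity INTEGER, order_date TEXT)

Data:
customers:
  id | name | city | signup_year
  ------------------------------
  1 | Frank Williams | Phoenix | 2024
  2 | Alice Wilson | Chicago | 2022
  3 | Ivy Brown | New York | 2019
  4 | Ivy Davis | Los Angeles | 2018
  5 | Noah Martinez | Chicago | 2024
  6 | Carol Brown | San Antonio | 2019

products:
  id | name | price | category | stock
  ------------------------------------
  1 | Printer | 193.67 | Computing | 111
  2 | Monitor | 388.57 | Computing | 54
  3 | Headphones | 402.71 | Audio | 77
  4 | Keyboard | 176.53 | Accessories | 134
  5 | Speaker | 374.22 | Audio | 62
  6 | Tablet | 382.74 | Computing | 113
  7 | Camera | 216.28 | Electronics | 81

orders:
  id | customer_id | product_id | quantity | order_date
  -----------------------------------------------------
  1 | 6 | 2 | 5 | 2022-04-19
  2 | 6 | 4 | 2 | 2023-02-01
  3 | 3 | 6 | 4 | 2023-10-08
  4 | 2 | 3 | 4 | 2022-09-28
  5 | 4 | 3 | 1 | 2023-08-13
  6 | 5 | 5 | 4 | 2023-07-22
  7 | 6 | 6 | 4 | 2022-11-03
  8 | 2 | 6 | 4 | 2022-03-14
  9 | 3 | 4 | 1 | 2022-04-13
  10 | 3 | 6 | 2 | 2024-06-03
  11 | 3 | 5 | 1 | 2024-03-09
SELECT AVG(price) FROM products WHERE category = 'Audio'

Execution result:
388.47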